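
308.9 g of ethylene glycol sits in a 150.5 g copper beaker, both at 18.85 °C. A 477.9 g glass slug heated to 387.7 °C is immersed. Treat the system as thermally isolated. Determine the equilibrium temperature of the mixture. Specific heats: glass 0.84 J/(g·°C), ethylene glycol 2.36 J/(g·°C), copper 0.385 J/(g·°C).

Conservation of energy gives ΣQ = 0:
477.9·0.84·(T − 387.7) + 308.9·2.36·(T − 18.85) + 150.5·0.385·(T − 18.85) = 0
(401.44 + 729 + 57.94) T = 401.44·387.7 + 729·18.85 + 57.94·18.85
T = 170471/1188.4 ≈ 143.45 °C

T_f ≈ 143.4 °C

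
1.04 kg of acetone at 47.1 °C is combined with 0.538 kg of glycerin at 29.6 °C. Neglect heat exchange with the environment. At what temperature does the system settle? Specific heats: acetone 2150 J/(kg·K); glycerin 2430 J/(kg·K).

T_f ≈ 40.6 °C

Setting the total heat transfer to zero:
1.04*2150*(T − 47.1) + 0.538*2430*(T − 29.6) = 0
3543.3 T = 144013
T = 144013/3543.3 ≈ 40.64 °C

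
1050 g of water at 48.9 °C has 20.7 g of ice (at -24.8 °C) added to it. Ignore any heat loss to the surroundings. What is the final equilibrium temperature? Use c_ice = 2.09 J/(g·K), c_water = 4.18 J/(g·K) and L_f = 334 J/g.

Energy balance with sensible and latent terms:
warm ice to 0 °C: 20.7×2.09×(0 − (-24.8)) = 1072.9
  melt ice: 20.7×334 = 6913.8
  warm the meltwater: 86.53 T
  water cools: 1050×4.18×(T − 48.9) = 4389(T − 48.9)
4475.5 T = 214622 − 7986.7 = 206635
T ≈ 46.17 °C (positive, so assuming full melt was valid).

T_f ≈ 46.2 °C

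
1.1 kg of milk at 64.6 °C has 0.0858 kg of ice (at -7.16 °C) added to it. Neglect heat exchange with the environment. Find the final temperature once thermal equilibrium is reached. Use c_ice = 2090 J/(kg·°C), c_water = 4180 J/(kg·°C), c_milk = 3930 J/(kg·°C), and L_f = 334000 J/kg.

Conservation of energy gives ΣQ = 0:
warm ice to 0 °C: 0.0858×2090×(0 − (-7.16)) = 1283.9
  latent heat to melt: 0.0858×334000 = 28657
  warm the meltwater: 358.64 T
  milk: 4323(T − 64.6)
4681.6 T = 279266 − 29941 = 249325
T ≈ 53.26 °C. Since T > 0 °C, the all-ice-melts assumption holds.

T_f ≈ 53.3 °C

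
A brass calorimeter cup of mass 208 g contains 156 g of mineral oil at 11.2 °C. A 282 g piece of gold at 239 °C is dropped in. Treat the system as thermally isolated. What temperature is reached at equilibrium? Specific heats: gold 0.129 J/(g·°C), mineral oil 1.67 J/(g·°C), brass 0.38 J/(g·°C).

T_f is the heat-capacity-weighted average of the initial temperatures:
T_f = (36.38·239 + 260.52·11.2 + 79.04·11.2) / (36.38 + 260.52 + 79.04)
    = 12497 / 375.94 ≈ 33.24 °C

T_f ≈ 33.2 °C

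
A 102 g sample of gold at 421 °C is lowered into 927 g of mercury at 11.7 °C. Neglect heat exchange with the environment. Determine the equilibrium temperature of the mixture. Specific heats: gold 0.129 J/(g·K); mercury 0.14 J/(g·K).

T_f ≈ 49.4 °C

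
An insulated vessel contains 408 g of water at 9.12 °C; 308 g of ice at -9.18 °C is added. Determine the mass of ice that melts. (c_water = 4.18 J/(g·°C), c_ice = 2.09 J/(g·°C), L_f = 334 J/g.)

m_melted ≈ 28.9 g

Cooling the water to 0 °C releases 408·4.18·9.12 = 15554 J.
Warming the ice to 0 °C takes 308·2.09·9.18 = 5909.3 J, leaving 9644.3 J for melting.
To melt every bit of ice: 308·334 = 102872 J.
That's not enough to melt it all — equilibrium is at 0 °C with ice remaining.
m_melt = 9644.3 / L_f = 28.88 g.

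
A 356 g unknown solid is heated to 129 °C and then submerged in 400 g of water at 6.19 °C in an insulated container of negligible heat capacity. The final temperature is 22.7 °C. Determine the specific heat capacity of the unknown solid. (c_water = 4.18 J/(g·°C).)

c ≈ 0.729 J/(g·°C)

Taking heat into each body as positive, Σ m c ΔT = 0:
356·c·(22.7 − 129) + 400·4.18·(22.7 − 6.19) = 0
-37843 c = -27605
c = -27605/-37843 ≈ 0.7295 J/(g·°C)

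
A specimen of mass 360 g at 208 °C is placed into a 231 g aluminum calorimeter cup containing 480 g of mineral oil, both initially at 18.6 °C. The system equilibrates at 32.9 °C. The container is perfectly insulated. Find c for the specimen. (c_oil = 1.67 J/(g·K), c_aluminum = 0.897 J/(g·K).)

c ≈ 0.229 J/(g·K)

Let T be the final temperature. ΣQ_i = 0:
360·c·(32.9 − 208) + 480·1.67·(32.9 − 18.6) + 231·0.897·(32.9 − 18.6) = 0
-63036 c = -14426
c = -14426/-63036 ≈ 0.2289 J/(g·K)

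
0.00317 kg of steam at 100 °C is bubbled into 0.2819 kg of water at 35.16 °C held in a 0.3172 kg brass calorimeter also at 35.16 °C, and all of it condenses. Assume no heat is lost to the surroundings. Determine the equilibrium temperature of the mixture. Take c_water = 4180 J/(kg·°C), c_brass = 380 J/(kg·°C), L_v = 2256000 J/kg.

Heat gained plus heat lost sum to zero:
condense steam: −0.00317·2256000 = −7151.5; condensate cools 100→T: 0.00317·4180·(T − 100) = 13.25(T − 100); water warms: 0.2819·4180·(T − 35.16) = 1178.3(T − 35.16); cup: 120.54(T − 35.16)
1312.1 T = 7151.5 + 1325.1 + 45669 = 54145
T ≈ 41.27 °C — below 100 °C, confirming all the steam condensed.

T_f ≈ 41.3 °C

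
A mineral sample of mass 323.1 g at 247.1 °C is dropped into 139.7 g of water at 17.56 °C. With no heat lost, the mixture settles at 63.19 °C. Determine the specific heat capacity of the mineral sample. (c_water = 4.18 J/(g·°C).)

c ≈ 0.448 J/(g·°C)

Energy conservation, ΣQ = 0:
323.1·c·(63.19 − 247.1) + 139.7·4.18·(63.19 − 17.56) = 0
-59421 c = -26645
c = -26645/-59421 ≈ 0.4484 J/(g·°C)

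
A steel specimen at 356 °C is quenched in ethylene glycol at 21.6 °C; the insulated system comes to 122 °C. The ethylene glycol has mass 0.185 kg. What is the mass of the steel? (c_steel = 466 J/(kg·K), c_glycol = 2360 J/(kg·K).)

Energy conservation, ΣQ = 0:
m·466·(122 − 356) + 0.185·2360·(122 − 21.6) = 0
-109044 m = -43835
m = -43835/-109044 ≈ 0.402 kg

m ≈ 0.402 kg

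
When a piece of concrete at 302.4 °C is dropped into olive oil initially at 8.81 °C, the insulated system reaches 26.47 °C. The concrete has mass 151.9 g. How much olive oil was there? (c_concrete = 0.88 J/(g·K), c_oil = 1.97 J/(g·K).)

Heat lost by the concrete = heat gained by the oil:
151.9·0.88·(302.4 − 26.47) = m·1.97·(26.47 − 8.81)
34.79 m = 36884  ⇒  m ≈ 1060 g

m ≈ 1060 g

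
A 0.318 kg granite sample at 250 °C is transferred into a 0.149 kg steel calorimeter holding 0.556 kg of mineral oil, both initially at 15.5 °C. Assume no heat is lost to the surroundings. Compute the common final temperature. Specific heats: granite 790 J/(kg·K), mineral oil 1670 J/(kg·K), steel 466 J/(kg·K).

Net heat exchanged in the isolated system is zero:
0.318×790×(T − 250) + 0.556×1670×(T − 15.5) + 0.149×466×(T − 15.5) = 0
(251.22 + 928.52 + 69.43) T = 251.22×250 + 928.52×15.5 + 69.43×15.5
T = 78273 / 1249.2 = 62.7 °C

T_f ≈ 62.7 °C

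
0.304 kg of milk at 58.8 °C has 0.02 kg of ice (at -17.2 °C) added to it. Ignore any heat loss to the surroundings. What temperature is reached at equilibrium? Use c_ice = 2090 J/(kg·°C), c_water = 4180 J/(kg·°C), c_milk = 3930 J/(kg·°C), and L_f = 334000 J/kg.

Heat gained plus heat lost sum to zero:
ice -17.2→0 °C: 0.02×2090×17.2 = 718.96
  melt ice: 0.02×334000 = 6680
  meltwater 0→T: 0.02×4180×T = 83.6 T
  milk: 1194.7(T − 58.8)
1278.3 T = 70250 − 7399 = 62851
T ≈ 49.17 °C (positive, so assuming full melt was valid).

T_f ≈ 49.2 °C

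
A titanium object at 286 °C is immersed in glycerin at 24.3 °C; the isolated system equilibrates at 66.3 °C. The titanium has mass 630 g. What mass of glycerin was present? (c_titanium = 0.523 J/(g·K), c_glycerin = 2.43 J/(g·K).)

Conservation of energy gives ΣQ = 0:
630×0.523×(66.3 − 286) + m×2.43×(66.3 − 24.3) = 0
102.06 m = 72389
m = 72389/102.06 ≈ 709.3 g

m ≈ 709 g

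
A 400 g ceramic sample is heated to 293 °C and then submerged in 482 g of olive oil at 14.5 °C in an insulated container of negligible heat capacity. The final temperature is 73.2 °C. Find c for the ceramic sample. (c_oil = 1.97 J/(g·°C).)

c ≈ 0.634 J/(g·°C)

m_s c (T_s − T_f) = m_oil c_oil (T_f − T_0):
400·c·(293 − 73.2) = 482·1.97·(73.2 − 14.5)
87920 c = 55738  ⇒  c ≈ 0.634 J/(g·°C)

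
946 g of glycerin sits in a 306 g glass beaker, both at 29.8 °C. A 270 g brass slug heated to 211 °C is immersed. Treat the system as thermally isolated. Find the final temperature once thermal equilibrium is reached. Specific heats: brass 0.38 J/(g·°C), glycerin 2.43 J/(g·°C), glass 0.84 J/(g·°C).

Taking heat into each body as positive, Σ m c ΔT = 0:
270×0.38×(T − 211) + 946×2.43×(T − 29.8) + 306×0.84×(T − 29.8) = 0
102.6(T − 211) + 2298.8(T − 29.8) + 257.04(T − 29.8) = 0
2658.4 T = 97812
T ≈ 36.79 °C

T_f ≈ 36.8 °C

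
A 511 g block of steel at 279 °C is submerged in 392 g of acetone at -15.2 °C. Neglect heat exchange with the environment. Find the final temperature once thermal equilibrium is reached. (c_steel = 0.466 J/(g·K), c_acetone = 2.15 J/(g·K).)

T_f ≈ 49.6 °C

|Q_steel| = |Q_acetone|:
511×0.466×(279 − T) = 392×2.15×(T − (-15.2))
238.13(279 − T) = 842.8(T − (-15.2))
1080.9 T = 53627  ⇒  T ≈ 49.61 °C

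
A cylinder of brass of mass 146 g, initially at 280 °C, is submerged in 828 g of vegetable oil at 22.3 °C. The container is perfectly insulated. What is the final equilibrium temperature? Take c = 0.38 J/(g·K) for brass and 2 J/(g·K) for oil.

Set heat shed by the hot body equal to heat absorbed by the cold body:
146×0.38×(280 − T) = 828×2×(T − 22.3)
55.48(280 − T) = 1656(T − 22.3)
1711.5 T = 52463  ⇒  T ≈ 30.65 °C

T_f ≈ 30.7 °C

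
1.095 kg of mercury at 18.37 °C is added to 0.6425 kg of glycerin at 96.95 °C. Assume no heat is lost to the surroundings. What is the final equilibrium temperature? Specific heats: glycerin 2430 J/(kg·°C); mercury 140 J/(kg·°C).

T_f = Σ m_i c_i T_i / Σ m_i c_i:
T_f = (1561.3×96.95 + 153.3×18.37) / (1561.3 + 153.3)
    = 154182 / 1714.6 ≈ 89.92 °C

T_f ≈ 89.9 °C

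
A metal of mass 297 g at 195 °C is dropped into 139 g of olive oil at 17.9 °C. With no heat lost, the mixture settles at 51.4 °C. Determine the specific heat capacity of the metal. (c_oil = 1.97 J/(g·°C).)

c ≈ 0.215 J/(g·°C)

Heat lost by the metal = heat gained by the oil:
297×c×(195 − 51.4) = 139×1.97×(51.4 − 17.9)
42649 c = 9173.3  ⇒  c ≈ 0.2151 J/(g·°C)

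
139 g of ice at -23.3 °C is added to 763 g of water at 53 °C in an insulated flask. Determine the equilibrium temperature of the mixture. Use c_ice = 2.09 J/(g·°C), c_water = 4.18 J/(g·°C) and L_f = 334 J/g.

Heat gained plus heat lost sum to zero:
ice -23.3→0 °C: 139·2.09·23.3 = 6768.9
  fusion: m_ice L_f = 139·334 = 46426
  meltwater 0→T: 139·4.18·T = 581.02 T
  water cools: 763·4.18·(T − 53) = 3189.3(T − 53)
3770.4 T = 169035 − 53195 = 115840
T ≈ 30.72 °C (positive, so assuming full melt was valid).

T_f ≈ 30.7 °C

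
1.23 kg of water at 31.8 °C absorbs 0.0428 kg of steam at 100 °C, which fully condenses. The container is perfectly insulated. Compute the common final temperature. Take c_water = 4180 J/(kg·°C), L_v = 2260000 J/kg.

T_f ≈ 52.3 °C

Energy balance with sensible and latent terms:
steam→water at 100 °C releases m L_v = 0.0428×2260000 = 96728; condensate cools 100→T: 0.0428×4180×(T − 100) = 178.9(T − 100); original water: 5141.4(T − 31.8)
5320.3 T = 96728 + 17890 + 163497 = 278115
T ≈ 52.27 °C (< 100 °C, so full condensation is consistent).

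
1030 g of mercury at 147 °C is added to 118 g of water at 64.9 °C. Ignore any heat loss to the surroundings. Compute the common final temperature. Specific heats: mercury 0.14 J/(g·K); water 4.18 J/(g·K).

T_f ≈ 83.5 °C

T_f is the heat-capacity-weighted average of the initial temperatures:
T_f = (144.2×147 + 493.24×64.9) / (144.2 + 493.24)
    = 53209 / 637.44 ≈ 83.47 °C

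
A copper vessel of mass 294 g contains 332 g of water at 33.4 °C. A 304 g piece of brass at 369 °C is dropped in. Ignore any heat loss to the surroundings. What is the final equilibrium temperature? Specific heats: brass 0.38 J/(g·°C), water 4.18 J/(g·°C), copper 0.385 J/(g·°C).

Heat gained plus heat lost sum to zero:
304*0.38*(T − 369) + 332*4.18*(T − 33.4) + 294*0.385*(T − 33.4) = 0
115.52(T − 369) + 1387.8(T − 33.4) + 113.19(T − 33.4) = 0
1616.5 T = 92759
T = 92759/1616.5 ≈ 57.38 °C

T_f ≈ 57.4 °C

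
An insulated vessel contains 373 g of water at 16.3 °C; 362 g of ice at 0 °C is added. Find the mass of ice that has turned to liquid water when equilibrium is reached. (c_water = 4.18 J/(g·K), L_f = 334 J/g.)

Water can give up m c ΔT = 373×4.18×16.3 = 25414 J before reaching 0 °C.
Fully melting the ice requires m_ice L_f = 362×334 = 120908 J.
25414 J < 120908 J, so only part of the ice melts and the system sits at 0 °C.
Mass melted = 25414/334 ≈ 76.09 g.

m_melted ≈ 76.1 g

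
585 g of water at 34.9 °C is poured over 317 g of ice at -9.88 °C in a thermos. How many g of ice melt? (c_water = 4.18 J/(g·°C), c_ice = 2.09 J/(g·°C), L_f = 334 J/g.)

m_melted ≈ 236 g

Water can give up m c ΔT = 585·4.18·34.9 = 85341 J before reaching 0 °C.
Of that, 317·2.09·9.88 = 6545.8 J goes to bring the ice to 0 °C, leaving 78795 J.
Melting all 317 g of ice would need 317·334 = 105878 J.
That's not enough to melt it all — equilibrium is at 0 °C with ice remaining.
m_melt = 78795 / L_f = 235.9 g.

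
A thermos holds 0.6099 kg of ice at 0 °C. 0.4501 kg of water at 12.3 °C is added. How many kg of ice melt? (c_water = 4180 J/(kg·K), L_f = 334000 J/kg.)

m_melted ≈ 0.0693 kg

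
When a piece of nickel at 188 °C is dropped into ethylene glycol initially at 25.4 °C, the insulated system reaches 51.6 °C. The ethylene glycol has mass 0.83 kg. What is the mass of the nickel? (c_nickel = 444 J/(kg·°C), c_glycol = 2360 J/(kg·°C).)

m ≈ 0.847 kg

Setting the total heat transfer to zero:
m·444·(51.6 − 188) + 0.83·2360·(51.6 − 25.4) = 0
-60562 m = -51321
m = -51321/-60562 ≈ 0.8474 kg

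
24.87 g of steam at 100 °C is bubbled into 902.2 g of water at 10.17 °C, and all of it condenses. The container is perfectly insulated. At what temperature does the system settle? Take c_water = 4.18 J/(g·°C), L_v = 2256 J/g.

Heat gained plus heat lost sum to zero:
latent heat released on condensation: 24.87·2256 = 56107
  condensate cools 100→T: 24.87·4.18·(T − 100) = 103.96(T − 100)
  water warms: 902.2·4.18·(T − 10.17) = 3771.2(T − 10.17)
3875.2 T = 56107 + 10396 + 38353 = 104855
T ≈ 27.06 °C — below 100 °C, confirming all the steam condensed.

T_f ≈ 27.1 °C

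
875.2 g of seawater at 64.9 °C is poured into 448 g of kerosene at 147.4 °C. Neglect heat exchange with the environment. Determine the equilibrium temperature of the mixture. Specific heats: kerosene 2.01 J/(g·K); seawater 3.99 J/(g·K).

Net heat exchanged in the isolated system is zero:
448×2.01×(T − 147.4) + 875.2×3.99×(T − 64.9) = 0
4392.5 T = 359365
T = 359365 / 4392.5 = 81.8 °C

T_f ≈ 81.8 °C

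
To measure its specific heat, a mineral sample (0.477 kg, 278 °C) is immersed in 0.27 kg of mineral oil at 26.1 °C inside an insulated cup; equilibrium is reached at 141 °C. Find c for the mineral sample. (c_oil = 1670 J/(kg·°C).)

c ≈ 793 J/(kg·°C)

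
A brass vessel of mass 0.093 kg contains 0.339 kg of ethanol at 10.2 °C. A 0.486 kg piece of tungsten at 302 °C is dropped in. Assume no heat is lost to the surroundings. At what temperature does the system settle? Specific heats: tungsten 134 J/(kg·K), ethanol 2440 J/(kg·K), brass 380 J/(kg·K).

T_f ≈ 30.7 °C

Conservation of energy gives ΣQ = 0:
0.486·134·(T − 302) + 0.339·2440·(T − 10.2) + 0.093·380·(T − 10.2) = 0
65.12(T − 302) + 827.16(T − 10.2) + 35.34(T − 10.2) = 0
927.62 T = 28465
T = 28465 / 927.62 = 30.7 °C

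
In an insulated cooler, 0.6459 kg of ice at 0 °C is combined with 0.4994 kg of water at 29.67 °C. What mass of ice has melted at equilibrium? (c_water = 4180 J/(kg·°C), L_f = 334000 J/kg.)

m_melted ≈ 0.185 kg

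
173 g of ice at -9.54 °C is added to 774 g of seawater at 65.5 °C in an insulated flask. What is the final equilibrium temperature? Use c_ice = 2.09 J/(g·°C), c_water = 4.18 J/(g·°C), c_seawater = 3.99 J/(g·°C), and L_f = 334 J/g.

T_f ≈ 37.0 °C

Setting the total heat transfer to zero:
ice -9.54→0 °C: 173·2.09·9.54 = 3449.4
  melt ice: 173·334 = 57782
  meltwater 0→T: 173·4.18·T = 723.14 T
  seawater cools: 774·3.99·(T − 65.5) = 3088.3(T − 65.5)
3811.4 T = 202281 − 61231 = 141050
T ≈ 37.01 °C (positive, so assuming full melt was valid).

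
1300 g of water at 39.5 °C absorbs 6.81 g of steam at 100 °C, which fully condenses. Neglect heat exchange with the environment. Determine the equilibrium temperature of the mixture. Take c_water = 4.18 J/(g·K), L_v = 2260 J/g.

Energy conservation, ΣQ = 0:
steam→water at 100 °C releases m L_v = 6.81·2260 = 15391; condensed water 100 °C→T: 28.47(T − 100); original water: 5434(T − 39.5)
5462.5 T = 15391 + 2846.6 + 214643 = 232880
T ≈ 42.63 °C — below 100 °C, confirming all the steam condensed.

T_f ≈ 42.6 °C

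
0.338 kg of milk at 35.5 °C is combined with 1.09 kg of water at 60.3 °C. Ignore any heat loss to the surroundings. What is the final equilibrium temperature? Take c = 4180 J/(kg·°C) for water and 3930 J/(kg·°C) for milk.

T_f ≈ 54.7 °C

With ΣQ=0 the equilibrium temperature is the m·c-weighted mean:
T_f = (4556.2*60.3 + 1328.3*35.5) / (4556.2 + 1328.3)
    = 321895 / 5884.5 ≈ 54.70 °C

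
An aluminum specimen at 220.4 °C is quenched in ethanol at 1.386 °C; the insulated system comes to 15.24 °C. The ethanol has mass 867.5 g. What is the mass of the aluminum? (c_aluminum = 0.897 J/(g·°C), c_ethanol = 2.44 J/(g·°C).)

m ≈ 159 g

Heat lost by the aluminum = heat gained by the ethanol:
m×0.897×(220.4 − 15.24) = 867.5×2.44×(15.24 − 1.386)
184.03 m = 29325  ⇒  m ≈ 159.3 g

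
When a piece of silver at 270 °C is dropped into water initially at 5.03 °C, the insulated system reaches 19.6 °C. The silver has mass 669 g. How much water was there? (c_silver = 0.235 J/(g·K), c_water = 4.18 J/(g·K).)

Heat gained plus heat lost sum to zero:
669×0.235×(19.6 − 270) + m×4.18×(19.6 − 5.03) = 0
60.9 m = 39367
m = 39367/60.9 ≈ 646.4 g

m ≈ 646 g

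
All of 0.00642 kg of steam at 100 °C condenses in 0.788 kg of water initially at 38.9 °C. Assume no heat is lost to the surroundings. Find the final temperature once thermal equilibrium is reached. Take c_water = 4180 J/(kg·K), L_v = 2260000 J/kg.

T_f ≈ 43.8 °C

Energy conservation, ΣQ = 0:
steam→water at 100 °C releases m L_v = 0.00642·2260000 = 14509
  condensed water 100 °C→T: 26.84(T − 100)
  water warms: 0.788·4180·(T − 38.9) = 3293.8(T − 38.9)
3320.7 T = 14509 + 2683.6 + 128130 = 145323
T ≈ 43.76 °C, under the boiling point, so the assumption holds.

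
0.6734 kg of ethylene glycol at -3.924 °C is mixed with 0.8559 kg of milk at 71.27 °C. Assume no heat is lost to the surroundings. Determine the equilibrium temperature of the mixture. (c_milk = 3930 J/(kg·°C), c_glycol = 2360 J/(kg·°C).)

T_f ≈ 47.1 °C

With ΣQ=0 the equilibrium temperature is the m·c-weighted mean:
T_f = (3363.7·71.27 + 1589.2·(-3.924)) / (3363.7 + 1589.2)
    = 233494 / 4952.9 ≈ 47.14 °C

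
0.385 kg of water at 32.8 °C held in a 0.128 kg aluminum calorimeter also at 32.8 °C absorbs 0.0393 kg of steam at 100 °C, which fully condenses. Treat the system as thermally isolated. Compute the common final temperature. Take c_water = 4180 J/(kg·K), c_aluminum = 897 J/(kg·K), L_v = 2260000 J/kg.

T_f ≈ 85.7 °C

Sum of m c ΔT and latent-heat terms is zero:
latent heat released on condensation: 0.0393×2260000 = 88818; condensed water 100 °C→T: 164.27(T − 100); water warms: 0.385×4180×(T − 32.8) = 1609.3(T − 32.8); aluminum cup: 0.128×897×(T − 32.8) = 114.82(T − 32.8)
1888.4 T = 88818 + 16427 + 56551 = 161796
T ≈ 85.68 °C — below 100 °C, confirming all the steam condensed.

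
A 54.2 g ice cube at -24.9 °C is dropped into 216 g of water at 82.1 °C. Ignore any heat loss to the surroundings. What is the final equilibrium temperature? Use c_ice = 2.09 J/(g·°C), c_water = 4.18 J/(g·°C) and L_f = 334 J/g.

T_f ≈ 47.1 °C

Heat gained plus heat lost sum to zero:
ice -24.9→0 °C: 54.2×2.09×24.9 = 2820.6; fusion: m_ice L_f = 54.2×334 = 18103; warm the meltwater: 226.56 T; water: 902.88(T − 82.1)
1129.4 T = 74126 − 20923 = 53203
T ≈ 47.11 °C (positive, so assuming full melt was valid).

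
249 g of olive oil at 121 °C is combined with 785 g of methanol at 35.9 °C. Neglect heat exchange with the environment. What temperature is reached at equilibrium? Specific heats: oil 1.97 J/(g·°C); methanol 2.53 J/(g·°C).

T_f ≈ 52.8 °C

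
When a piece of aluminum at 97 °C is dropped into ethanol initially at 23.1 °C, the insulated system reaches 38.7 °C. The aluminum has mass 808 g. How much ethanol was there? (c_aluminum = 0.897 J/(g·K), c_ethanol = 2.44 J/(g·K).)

m ≈ 1110 g

Conservation of energy gives ΣQ = 0:
808·0.897·(38.7 − 97) + m·2.44·(38.7 − 23.1) = 0
38.06 m = 42254
m = 42254/38.06 ≈ 1110 g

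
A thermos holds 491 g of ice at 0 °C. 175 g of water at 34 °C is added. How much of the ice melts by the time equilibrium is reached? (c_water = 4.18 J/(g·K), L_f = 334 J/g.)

m_melted ≈ 74.5 g

Cooling the water to 0 °C releases 175·4.18·34 = 24871 J.
Melting all 491 g of ice would need 491·334 = 163994 J.
24871 J < 163994 J, so only part of the ice melts and the system sits at 0 °C.
Mass melted = 24871/334 ≈ 74.46 g.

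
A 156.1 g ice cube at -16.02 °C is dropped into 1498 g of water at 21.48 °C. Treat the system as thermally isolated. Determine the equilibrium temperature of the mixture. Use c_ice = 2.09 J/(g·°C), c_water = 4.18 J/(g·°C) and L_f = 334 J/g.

T_f ≈ 11.2 °C

Let T be the final temperature. ΣQ_i = 0:
warm ice to 0 °C: 156.1·2.09·(0 − (-16.02)) = 5226.5
  latent heat to melt: 156.1·334 = 52137
  warm the meltwater: 652.5 T
  water: 6261.6(T − 21.48)
6914.1 T = 134500 − 57364 = 77136
T ≈ 11.16 °C (positive, so assuming full melt was valid).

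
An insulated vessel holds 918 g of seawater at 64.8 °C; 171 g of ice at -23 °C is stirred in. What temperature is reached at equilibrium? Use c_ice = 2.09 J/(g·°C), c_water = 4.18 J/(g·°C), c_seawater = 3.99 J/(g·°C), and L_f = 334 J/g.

T_f ≈ 39.3 °C

Let T be the final temperature. ΣQ_i = 0:
warm ice to 0 °C: 171·2.09·(0 − (-23)) = 8220
  fusion: m_ice L_f = 171·334 = 57114
  meltwater 0→T: 171·4.18·T = 714.78 T
  seawater: 3662.8(T − 64.8)
4377.6 T = 237351 − 65334 = 172017
T ≈ 39.29 °C. Since T > 0 °C, the all-ice-melts assumption holds.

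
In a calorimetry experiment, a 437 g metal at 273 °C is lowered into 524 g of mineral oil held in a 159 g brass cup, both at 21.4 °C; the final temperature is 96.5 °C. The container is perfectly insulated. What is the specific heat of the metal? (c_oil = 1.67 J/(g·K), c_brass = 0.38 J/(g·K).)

Energy conservation, ΣQ = 0:
437×c×(96.5 − 273) + 524×1.67×(96.5 − 21.4) + 159×0.38×(96.5 − 21.4) = 0
-77130 c = -70256
c = -70256/-77130 ≈ 0.9109 J/(g·K)

c ≈ 0.911 J/(g·K)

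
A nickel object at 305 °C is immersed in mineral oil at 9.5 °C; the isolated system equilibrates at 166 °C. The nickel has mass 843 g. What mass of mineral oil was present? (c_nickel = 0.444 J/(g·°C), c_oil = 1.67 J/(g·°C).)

m ≈ 199 g

Let T be the final temperature. ΣQ_i = 0:
843×0.444×(166 − 305) + m×1.67×(166 − 9.5) = 0
261.35 m = 52027
m = 52027/261.35 ≈ 199.1 g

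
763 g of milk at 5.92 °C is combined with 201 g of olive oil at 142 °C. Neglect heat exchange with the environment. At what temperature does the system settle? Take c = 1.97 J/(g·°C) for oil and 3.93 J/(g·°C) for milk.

T_f ≈ 21.8 °C

Energy conservation, ΣQ = 0:
201·1.97·(T − 142) + 763·3.93·(T − 5.92) = 0
3394.6 T = 73979
T ≈ 21.79 °C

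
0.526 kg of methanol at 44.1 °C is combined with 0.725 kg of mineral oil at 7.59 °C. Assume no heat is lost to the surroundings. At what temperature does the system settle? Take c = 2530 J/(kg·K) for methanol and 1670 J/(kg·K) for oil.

Heat lost by the methanol equals heat gained by the oil:
0.526×2530×(44.1 − T) = 0.725×1670×(T − 7.59)
1330.8(44.1 − T) = 1210.8(T − 7.59)
2541.5 T = 67877  ⇒  T ≈ 26.71 °C

T_f ≈ 26.7 °C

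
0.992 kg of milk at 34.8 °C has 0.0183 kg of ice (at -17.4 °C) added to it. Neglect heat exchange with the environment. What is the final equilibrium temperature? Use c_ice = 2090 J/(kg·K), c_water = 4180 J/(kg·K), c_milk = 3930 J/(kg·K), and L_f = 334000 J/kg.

T_f ≈ 32.4 °C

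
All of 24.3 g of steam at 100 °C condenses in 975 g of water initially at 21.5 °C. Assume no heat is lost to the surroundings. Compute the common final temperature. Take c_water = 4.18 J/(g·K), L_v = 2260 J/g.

Taking heat into each body as positive, Σ m c ΔT = 0:
latent heat released on condensation: 24.3×2260 = 54918
  condensate cools 100→T: 24.3×4.18×(T − 100) = 101.57(T − 100)
  original water: 4075.5(T − 21.5)
4177.1 T = 54918 + 10157 + 87623 = 152699
T ≈ 36.56 °C — below 100 °C, confirming all the steam condensed.

T_f ≈ 36.6 °C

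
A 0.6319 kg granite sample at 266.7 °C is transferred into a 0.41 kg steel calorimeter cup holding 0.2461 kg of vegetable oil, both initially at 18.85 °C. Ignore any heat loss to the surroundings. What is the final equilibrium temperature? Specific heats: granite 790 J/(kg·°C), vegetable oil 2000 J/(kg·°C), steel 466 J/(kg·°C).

T_f ≈ 123.5 °C

Taking heat into each body as positive, Σ m c ΔT = 0:
0.6319*790*(T − 266.7) + 0.2461*2000*(T − 18.85) + 0.41*466*(T − 18.85) = 0
1182.5 T = 146016
T = 146016/1182.5 ≈ 123.49 °C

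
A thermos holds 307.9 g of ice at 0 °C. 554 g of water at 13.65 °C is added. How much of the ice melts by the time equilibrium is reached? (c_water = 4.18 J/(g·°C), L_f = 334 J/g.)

m_melted ≈ 94.6 g

Water can give up m c ΔT = 554×4.18×13.65 = 31610 J before reaching 0 °C.
Melting all 307.9 g of ice would need 307.9×334 = 102839 J.
Since 31610 < 102839 J, not all the ice melts; equilibrium is at 0 °C.
m_melt = 31610 / L_f = 94.64 g.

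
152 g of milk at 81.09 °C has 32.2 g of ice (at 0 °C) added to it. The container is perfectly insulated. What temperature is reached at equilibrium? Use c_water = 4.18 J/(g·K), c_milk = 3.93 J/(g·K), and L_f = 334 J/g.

T_f ≈ 51.5 °C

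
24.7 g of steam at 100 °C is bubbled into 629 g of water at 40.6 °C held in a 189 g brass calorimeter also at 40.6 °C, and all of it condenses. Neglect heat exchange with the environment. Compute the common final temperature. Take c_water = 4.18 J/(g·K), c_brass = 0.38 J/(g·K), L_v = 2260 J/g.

T_f ≈ 62.7 °C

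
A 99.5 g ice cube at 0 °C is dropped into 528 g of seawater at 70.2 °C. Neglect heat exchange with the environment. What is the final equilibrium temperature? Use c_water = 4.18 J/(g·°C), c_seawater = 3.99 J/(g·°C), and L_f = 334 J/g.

Sum of m c ΔT and latent-heat terms is zero:
fusion: m_ice L_f = 99.5×334 = 33233
  meltwater 0→T: 99.5×4.18×T = 415.91 T
  seawater cools: 528×3.99×(T − 70.2) = 2106.7(T − 70.2)
2522.6 T = 147892 − 33233 = 114659
T ≈ 45.45 °C (positive, so assuming full melt was valid).

T_f ≈ 45.5 °C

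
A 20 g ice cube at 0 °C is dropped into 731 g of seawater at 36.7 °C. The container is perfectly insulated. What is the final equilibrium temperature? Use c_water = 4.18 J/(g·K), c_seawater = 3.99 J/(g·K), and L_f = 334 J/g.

Let T be the final temperature. ΣQ_i = 0:
latent heat to melt: 20·334 = 6680
  warm the meltwater: 83.6 T
  seawater cools: 731·3.99·(T − 36.7) = 2916.7(T − 36.7)
3000.3 T = 107043 − 6680 = 100363
T ≈ 33.45 °C — above 0 °C, consistent with complete melting.

T_f ≈ 33.5 °C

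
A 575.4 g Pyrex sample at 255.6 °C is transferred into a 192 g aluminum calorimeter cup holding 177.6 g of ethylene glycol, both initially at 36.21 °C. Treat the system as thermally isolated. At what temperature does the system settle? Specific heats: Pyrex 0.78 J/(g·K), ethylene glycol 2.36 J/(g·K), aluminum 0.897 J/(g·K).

T_f ≈ 130.9 °C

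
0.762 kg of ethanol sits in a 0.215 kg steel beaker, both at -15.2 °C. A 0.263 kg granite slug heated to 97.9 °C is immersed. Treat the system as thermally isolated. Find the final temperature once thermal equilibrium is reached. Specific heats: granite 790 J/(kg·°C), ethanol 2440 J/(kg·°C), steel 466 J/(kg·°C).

T_f ≈ -4.4 °C

Taking heat into each body as positive, Σ m c ΔT = 0:
0.263*790*(T − 97.9) + 0.762*2440*(T − (-15.2)) + 0.215*466*(T − (-15.2)) = 0
207.77(T − 97.9) + 1859.3(T − (-15.2)) + 100.19(T − (-15.2)) = 0
2167.2 T = -9443.3
T = -9443.3 / 2167.2 = -4.36 °C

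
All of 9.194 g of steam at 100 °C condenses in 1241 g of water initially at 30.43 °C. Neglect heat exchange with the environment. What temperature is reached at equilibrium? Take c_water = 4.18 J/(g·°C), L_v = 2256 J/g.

Energy conservation, ΣQ = 0:
condense steam: −9.194×2256 = −20742
  condensate cools 100→T: 9.194×4.18×(T − 100) = 38.43(T − 100)
  water warms: 1241×4.18×(T − 30.43) = 5187.4(T − 30.43)
5225.8 T = 20742 + 3843.1 + 157852 = 182437
T ≈ 34.91 °C (< 100 °C, so full condensation is consistent).

T_f ≈ 34.9 °C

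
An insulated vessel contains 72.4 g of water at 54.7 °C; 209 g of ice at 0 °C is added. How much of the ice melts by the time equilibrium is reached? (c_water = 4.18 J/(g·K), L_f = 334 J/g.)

m_melted ≈ 49.6 g

Heat available from the water dropping to 0 °C: 72.4×4.18×54.7 = 16554 J.
Fully melting the ice requires m_ice L_f = 209×334 = 69806 J.
Since 16554 < 69806 J, not all the ice melts; equilibrium is at 0 °C.
Mass melted = 16554/334 ≈ 49.56 g.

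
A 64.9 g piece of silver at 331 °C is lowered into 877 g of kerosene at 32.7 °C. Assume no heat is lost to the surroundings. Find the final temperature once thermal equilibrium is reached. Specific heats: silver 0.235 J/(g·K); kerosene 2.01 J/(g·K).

T_f ≈ 35.3 °C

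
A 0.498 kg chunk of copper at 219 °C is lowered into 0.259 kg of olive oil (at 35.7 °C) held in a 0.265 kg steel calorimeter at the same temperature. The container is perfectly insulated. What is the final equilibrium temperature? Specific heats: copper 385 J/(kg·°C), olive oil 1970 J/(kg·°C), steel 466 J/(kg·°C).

T_f ≈ 78.3 °C

Energy conservation, ΣQ = 0:
0.498*385*(T − 219) + 0.259*1970*(T − 35.7) + 0.265*466*(T − 35.7) = 0
(191.73 + 510.23 + 123.49) T = 191.73*219 + 510.23*35.7 + 123.49*35.7
T = 64613/825.45 ≈ 78.28 °C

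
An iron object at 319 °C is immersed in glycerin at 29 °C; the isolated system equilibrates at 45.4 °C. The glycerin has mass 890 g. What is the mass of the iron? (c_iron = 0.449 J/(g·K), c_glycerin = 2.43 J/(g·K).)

m ≈ 289 g

Net heat exchanged in the isolated system is zero:
m·0.449·(45.4 − 319) + 890·2.43·(45.4 − 29) = 0
-122.85 m = -35468
m = -35468/-122.85 ≈ 288.7 g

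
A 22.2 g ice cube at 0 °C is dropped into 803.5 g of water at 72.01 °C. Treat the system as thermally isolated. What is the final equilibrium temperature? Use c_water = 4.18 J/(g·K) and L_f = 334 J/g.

Sum of m c ΔT and latent-heat terms is zero:
latent heat to melt: 22.2·334 = 7414.8; warm the meltwater: 92.8 T; water: 3358.6(T − 72.01)
3451.4 T = 241855 − 7414.8 = 234440
T ≈ 67.93 °C (positive, so assuming full melt was valid).

T_f ≈ 67.9 °C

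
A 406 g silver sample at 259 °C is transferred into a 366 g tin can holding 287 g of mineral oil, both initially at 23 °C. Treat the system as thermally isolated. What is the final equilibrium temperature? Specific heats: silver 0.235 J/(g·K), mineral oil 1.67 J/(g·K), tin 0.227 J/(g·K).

T_f ≈ 57.2 °C

Setting the total heat transfer to zero:
406×0.235×(T − 259) + 287×1.67×(T − 23) + 366×0.227×(T − 23) = 0
657.78 T = 37646
T ≈ 57.23 °C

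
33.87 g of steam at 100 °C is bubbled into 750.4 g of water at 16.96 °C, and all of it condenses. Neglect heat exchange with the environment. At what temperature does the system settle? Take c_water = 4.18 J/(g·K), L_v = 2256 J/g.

T_f ≈ 43.9 °C

Energy balance with sensible and latent terms:
latent heat released on condensation: 33.87·2256 = 76411; condensed water 100 °C→T: 141.58(T − 100); water warms: 750.4·4.18·(T − 16.96) = 3136.7(T − 16.96)
3278.2 T = 76411 + 14158 + 53198 = 143766
T ≈ 43.85 °C — below 100 °C, confirming all the steam condensed.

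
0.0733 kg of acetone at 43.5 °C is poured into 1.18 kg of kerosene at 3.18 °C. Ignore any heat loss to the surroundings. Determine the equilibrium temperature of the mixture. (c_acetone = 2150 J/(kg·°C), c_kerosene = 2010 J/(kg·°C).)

T_f = Σ m_i c_i T_i / Σ m_i c_i:
T_f = (157.59·43.5 + 2371.8·3.18) / (157.59 + 2371.8)
    = 14398 / 2529.4 ≈ 5.69 °C

T_f ≈ 5.7 °C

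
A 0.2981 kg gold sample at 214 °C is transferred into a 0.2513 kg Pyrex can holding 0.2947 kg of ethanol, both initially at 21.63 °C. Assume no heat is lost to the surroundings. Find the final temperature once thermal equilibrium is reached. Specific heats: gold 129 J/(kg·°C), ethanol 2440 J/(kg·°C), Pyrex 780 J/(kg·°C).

With ΣQ=0 the equilibrium temperature is the m·c-weighted mean:
T_f = (38.45×214 + 719.07×21.63 + 196.01×21.63) / (38.45 + 719.07 + 196.01)
    = 28023 / 953.54 ≈ 29.39 °C

T_f ≈ 29.4 °C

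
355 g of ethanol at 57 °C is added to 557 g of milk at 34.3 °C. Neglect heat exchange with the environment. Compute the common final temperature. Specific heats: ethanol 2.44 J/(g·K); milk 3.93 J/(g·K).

T_f is the heat-capacity-weighted average of the initial temperatures:
T_f = (866.2*57 + 2189*34.3) / (866.2 + 2189)
    = 124456 / 3055.2 ≈ 40.74 °C

T_f ≈ 40.7 °C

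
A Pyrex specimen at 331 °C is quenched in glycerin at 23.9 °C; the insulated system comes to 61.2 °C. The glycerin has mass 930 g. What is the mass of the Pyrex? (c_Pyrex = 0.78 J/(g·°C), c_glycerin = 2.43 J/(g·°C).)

Taking heat into each body as positive, Σ m c ΔT = 0:
m·0.78·(61.2 − 331) + 930·2.43·(61.2 − 23.9) = 0
-210.44 m = -84294
m = -84294/-210.44 ≈ 400.6 g

m ≈ 401 g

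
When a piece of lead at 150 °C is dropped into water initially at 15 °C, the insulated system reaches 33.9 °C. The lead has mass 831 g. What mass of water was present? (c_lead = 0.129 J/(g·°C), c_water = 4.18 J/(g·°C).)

m ≈ 158 g

Setting the total heat transfer to zero:
831×0.129×(33.9 − 150) + m×4.18×(33.9 − 15) = 0
79 m = 12446
m = 12446/79 ≈ 157.5 g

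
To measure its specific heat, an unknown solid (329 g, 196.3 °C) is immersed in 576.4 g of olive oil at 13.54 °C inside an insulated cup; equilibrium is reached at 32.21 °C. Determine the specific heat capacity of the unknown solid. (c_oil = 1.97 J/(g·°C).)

Heat gained plus heat lost sum to zero:
329×c×(32.21 − 196.3) + 576.4×1.97×(32.21 − 13.54) = 0
-53986 c = -21200
c = -21200/-53986 ≈ 0.3927 J/(g·°C)

c ≈ 0.393 J/(g·°C)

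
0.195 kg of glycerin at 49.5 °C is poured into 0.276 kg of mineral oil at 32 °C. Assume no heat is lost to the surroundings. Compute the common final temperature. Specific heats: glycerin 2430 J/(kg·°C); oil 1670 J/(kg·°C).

|Q_glycerin| = |Q_oil|:
0.195·2430·(49.5 − T) = 0.276·1670·(T − 32)
473.85(49.5 − T) = 460.92(T − 32)
934.77 T = 38205  ⇒  T ≈ 40.87 °C

T_f ≈ 40.9 °C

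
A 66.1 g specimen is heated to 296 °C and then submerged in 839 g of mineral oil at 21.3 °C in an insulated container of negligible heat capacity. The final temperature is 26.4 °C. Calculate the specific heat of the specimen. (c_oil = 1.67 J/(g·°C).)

c ≈ 0.401 J/(g·°C)

Taking heat into each body as positive, Σ m c ΔT = 0:
66.1×c×(26.4 − 296) + 839×1.67×(26.4 − 21.3) = 0
-17821 c = -7145.8
c = -7145.8/-17821 ≈ 0.401 J/(g·°C)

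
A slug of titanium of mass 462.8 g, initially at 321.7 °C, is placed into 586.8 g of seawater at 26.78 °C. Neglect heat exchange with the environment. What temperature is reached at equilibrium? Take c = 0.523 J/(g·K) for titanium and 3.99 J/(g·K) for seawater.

T_f ≈ 54.4 °C

Net heat exchanged in the isolated system is zero:
462.8·0.523·(T − 321.7) + 586.8·3.99·(T − 26.78) = 0
242.04(T − 321.7) + 2341.3(T − 26.78) = 0
(242.04 + 2341.3) T = 242.04·321.7 + 2341.3·26.78
T ≈ 54.41 °C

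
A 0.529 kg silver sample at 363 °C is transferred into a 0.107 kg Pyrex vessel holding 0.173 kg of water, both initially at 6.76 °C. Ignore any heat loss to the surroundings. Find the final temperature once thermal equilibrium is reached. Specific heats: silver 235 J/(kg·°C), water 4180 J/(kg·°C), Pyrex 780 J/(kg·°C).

Heat gained plus heat lost sum to zero:
0.529×235×(T − 363) + 0.173×4180×(T − 6.76) + 0.107×780×(T − 6.76) = 0
124.32(T − 363) + 723.14(T − 6.76) + 83.46(T − 6.76) = 0
930.91 T = 50579
T = 50579 / 930.91 = 54.3 °C

T_f ≈ 54.3 °C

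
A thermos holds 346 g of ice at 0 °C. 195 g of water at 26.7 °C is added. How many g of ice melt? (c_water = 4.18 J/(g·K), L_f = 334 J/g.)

Heat available from the water dropping to 0 °C: 195×4.18×26.7 = 21763 J.
To melt every bit of ice: 346×334 = 115564 J.
21763 J < 115564 J, so only part of the ice melts and the system sits at 0 °C.
m_melted×334 = 21763  ⇒  m_melted ≈ 65.16 g.

m_melted ≈ 65.2 g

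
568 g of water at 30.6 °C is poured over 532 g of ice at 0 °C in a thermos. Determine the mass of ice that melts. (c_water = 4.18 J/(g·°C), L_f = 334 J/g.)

m_melted ≈ 218 g

Heat available from the water dropping to 0 °C: 568×4.18×30.6 = 72652 J.
Melting all 532 g of ice would need 532×334 = 177688 J.
That's not enough to melt it all — equilibrium is at 0 °C with ice remaining.
m_melted×334 = 72652  ⇒  m_melted ≈ 217.5 g.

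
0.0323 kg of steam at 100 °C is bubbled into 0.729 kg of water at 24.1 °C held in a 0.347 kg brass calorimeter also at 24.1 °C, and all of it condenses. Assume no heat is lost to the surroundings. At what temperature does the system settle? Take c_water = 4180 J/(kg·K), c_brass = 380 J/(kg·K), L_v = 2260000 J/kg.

T_f ≈ 49.2 °C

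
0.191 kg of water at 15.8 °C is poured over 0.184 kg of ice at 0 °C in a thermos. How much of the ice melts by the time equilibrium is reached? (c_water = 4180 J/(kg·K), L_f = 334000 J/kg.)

m_melted ≈ 0.0378 kg

Water can give up m c ΔT = 0.191×4180×15.8 = 12614 J before reaching 0 °C.
Melting all 0.184 kg of ice would need 0.184×334000 = 61456 J.
That's not enough to melt it all — equilibrium is at 0 °C with ice remaining.
Mass melted = 12614/334000 ≈ 0.03777 kg.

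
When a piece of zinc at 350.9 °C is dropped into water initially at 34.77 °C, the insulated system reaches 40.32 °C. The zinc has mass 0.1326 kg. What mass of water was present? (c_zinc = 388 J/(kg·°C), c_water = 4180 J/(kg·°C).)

m ≈ 0.689 kg

Heat lost by the zinc = heat gained by the water:
0.1326×388×(350.9 − 40.32) = m×4180×(40.32 − 34.77)
23199 m = 15979  ⇒  m ≈ 0.6888 kg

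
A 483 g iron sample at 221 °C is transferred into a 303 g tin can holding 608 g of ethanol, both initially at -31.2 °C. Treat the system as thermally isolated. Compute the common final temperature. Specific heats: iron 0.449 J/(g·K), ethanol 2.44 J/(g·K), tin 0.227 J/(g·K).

T_f ≈ -0.3 °C

Net heat exchanged in the isolated system is zero:
483*0.449*(T − 221) + 608*2.44*(T − (-31.2)) + 303*0.227*(T − (-31.2)) = 0
1769.2 T = -504.18
T = -504.18/1769.2 ≈ -0.28 °C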